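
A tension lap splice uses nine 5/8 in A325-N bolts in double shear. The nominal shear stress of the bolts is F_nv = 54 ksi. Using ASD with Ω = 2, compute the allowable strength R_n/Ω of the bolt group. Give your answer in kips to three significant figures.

A_b = π × 0.625² / 4 = 0.3068 in².
R_n = F_nv · A_b · n · n_s = 54 × 0.3068 × 9 × 2 = 298.2 kips.
Allowable strength R_n/Ω = 298.2 / 2 = 149 kips.

149 kips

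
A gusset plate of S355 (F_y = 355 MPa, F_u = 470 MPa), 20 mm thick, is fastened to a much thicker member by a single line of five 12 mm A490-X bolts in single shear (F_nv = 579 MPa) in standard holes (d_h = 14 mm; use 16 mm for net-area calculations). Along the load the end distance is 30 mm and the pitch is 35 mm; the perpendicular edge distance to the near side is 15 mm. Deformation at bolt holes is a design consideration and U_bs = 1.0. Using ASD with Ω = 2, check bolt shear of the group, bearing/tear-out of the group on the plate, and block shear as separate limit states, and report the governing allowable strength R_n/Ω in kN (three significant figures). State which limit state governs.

Bolt shear: A_b = π·12²/4 = 113.1 mm²; R_n = 579 × 113.1 × 5 × 1 / 1000 = 327.4 kN → 327.4 / 2 = 164 kN.
Bearing: edge l_c = 23, r_n = 259.4 kN; interior l_c = 21, r_n = 236.9 kN; R_n = 259.4 + 4·236.9 = 1207 kN → 603 kN.
Block shear: A_gv = 3400, A_nv = 1960, A_nt = 140 mm²; R_n = min(0.6F_uA_nv, 0.6F_yA_gv) + U_bs·F_u·A_nt = 618.5 kN → 309 kN.
Bolt shear governs: 164 kN.

164 kN (bolt shear governs)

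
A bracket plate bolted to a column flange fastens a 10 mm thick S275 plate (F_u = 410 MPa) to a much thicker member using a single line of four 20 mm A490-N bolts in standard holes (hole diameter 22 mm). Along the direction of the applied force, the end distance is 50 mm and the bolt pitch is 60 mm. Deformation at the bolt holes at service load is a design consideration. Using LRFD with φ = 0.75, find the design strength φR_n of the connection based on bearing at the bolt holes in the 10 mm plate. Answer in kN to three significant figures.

Per bolt r_n = 1.2 l_c t F_u ≤ 2.4 d t F_u; upper limit = 2.4 × 20 × 10 × 410 / 1000 = 196.8 kN.
Edge bolt: l_c = 50 − 22/2 = 39 mm → 1.2 × 39 × 10 × 410 / 1000 = 191.9 → r_n = 191.9 kN.
Interior bolts: l_c = 60 − 22 = 38 mm → 1.2 × 38 × 10 × 410 / 1000 = 187 → r_n = 187 kN.
R_n = 1 × 191.9 + 3 × 187 = 752.8 kN.
Design strength φR_n = 0.75 × 752.8 = 565 kN.

565 kN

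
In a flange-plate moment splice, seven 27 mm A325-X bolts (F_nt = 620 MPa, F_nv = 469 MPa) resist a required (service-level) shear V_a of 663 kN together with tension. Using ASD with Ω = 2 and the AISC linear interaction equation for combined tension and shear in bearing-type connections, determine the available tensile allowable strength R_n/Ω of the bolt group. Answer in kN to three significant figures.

739 kN

A_b = π·27²/4 = 572.6 mm²; f_rv = 663 × 1000 / (7 × 572.6) = 165.4 MPa.
F'_nt = 1.3 F_nt − (Ω F_nt / F_nv) f_rv = 1.3·620 − (2·620/469)·165.4 = 368.6 MPa, capped at F_nt → F'_nt = 368.6 MPa.
R_n = F'_nt · A_b · n = 368.6 × 572.6 × 7 / 1000 = 1477 kN.
Allowable strength R_n/Ω = 1477 / 2 = 739 kN.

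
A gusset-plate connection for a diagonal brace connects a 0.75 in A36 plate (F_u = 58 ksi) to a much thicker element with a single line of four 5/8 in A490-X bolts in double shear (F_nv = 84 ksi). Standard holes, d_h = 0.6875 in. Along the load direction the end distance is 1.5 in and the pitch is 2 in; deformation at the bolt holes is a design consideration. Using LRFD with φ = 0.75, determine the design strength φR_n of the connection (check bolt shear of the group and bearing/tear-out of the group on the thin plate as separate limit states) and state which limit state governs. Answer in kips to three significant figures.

155 kips (bolt shear governs)

Bolt shear: A_b = π·0.625²/4 = 0.3068 in²; R_n = 84 × 0.3068 × 4 × 2 = 206.2 kips → 0.75 × 206.2 = 155 kips.
Bearing (1.2 l_c t F_u ≤ 2.4 d t F_u): upper limit = 2.4·0.625·0.75·58 = 65.25 kips.
  Edge l_c = 1.5 − 0.6875/2 = 1.156 → r_n = 60.36 kips; interior l_c = 2 − 0.6875 = 1.312 → r_n = 65.25 kips.
  R_n,bearing = 1·60.36 + 3·65.25 = 256.1 kips → 0.75 × 256.1 = 192 kips.
Bolt shear governs: 155 kips.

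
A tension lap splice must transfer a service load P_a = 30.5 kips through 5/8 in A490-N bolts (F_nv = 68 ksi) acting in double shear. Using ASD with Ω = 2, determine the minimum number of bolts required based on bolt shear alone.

2 bolts

A_b = π·0.625²/4 = 0.3068 in².
Per-bolt allowable strength R_n/Ω = 68 × 0.3068 × 2 / 2 = 20.86 kips.
n ≥ 30.5 / 20.86 = 1.462 → use 2 bolts.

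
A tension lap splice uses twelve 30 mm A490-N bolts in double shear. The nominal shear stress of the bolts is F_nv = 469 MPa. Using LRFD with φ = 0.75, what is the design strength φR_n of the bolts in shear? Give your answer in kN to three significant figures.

A_b = π × 30² / 4 = 706.9 mm².
R_n = F_nv · A_b · n · n_s = 469 × 706.9 × 12 × 2 / 1000 = 7956 kN.
Design strength φR_n = 0.75 × 7956 = 5970 kN.

5970 kN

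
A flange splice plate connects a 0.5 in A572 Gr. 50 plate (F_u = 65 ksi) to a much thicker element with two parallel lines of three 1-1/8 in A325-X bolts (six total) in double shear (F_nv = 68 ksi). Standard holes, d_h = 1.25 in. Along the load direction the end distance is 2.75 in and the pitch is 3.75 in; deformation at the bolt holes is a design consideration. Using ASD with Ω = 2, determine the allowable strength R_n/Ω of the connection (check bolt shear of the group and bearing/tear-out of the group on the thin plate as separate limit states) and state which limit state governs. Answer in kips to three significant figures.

258 kips (bearing governs)

Bolt shear: A_b = π·1.125²/4 = 0.994 in²; R_n = 68 × 0.994 × 6 × 2 = 811.1 kips → 811.1 / 2 = 406 kips.
Bearing (1.2 l_c t F_u ≤ 2.4 d t F_u): upper limit = 2.4·1.125·0.5·65 = 87.75 kips.
  Edge l_c = 2.75 − 1.25/2 = 2.125 → r_n = 82.88 kips; interior l_c = 3.75 − 1.25 = 2.5 → r_n = 87.75 kips.
  R_n,bearing = 2·82.88 + 4·87.75 = 516.8 kips → 516.8 / 2 = 258 kips.
Bearing governs: 258 kips.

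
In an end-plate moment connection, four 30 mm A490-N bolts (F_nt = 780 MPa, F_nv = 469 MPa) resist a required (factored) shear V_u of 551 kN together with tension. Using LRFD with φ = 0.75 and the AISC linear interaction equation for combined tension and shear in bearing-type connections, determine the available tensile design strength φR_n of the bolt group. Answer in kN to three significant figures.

A_b = π·30²/4 = 706.9 mm²; f_rv = 551 × 1000 / (4 × 706.9) = 194.9 MPa.
F'_nt = 1.3 F_nt − (F_nt / φF_nv) f_rv = 1.3·780 − (780/(0.75·469))·194.9 = 581.9 MPa, capped at F_nt → F'_nt = 581.9 MPa.
R_n = F'_nt · A_b · n = 581.9 × 706.9 × 4 / 1000 = 1645 kN.
Design strength φR_n = 0.75 × 1645 = 1230 kN.

1230 kN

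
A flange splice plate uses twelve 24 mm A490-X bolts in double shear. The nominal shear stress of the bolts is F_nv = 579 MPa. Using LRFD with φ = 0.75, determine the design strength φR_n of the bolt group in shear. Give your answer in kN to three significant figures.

4710 kN

A_b = π × 24² / 4 = 452.4 mm².
R_n = F_nv · A_b · n · n_s = 579 × 452.4 × 12 × 2 / 1000 = 6286 kN.
Design strength φR_n = 0.75 × 6286 = 4710 kN.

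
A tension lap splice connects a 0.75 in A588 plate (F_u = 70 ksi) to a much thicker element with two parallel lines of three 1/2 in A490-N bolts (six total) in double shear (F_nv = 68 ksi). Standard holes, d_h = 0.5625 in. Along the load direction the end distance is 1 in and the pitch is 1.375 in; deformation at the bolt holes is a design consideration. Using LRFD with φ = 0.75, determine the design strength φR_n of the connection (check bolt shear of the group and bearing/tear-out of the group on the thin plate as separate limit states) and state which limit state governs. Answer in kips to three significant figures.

Bolt shear: A_b = π·0.5²/4 = 0.1963 in²; R_n = 68 × 0.1963 × 6 × 2 = 160.2 kips → 0.75 × 160.2 = 120 kips.
Bearing (1.2 l_c t F_u ≤ 2.4 d t F_u): upper limit = 2.4·0.5·0.75·70 = 63 kips.
  Edge l_c = 1 − 0.5625/2 = 0.7188 → r_n = 45.28 kips; interior l_c = 1.375 − 0.5625 = 0.8125 → r_n = 51.19 kips.
  R_n,bearing = 2·45.28 + 4·51.19 = 295.3 kips → 0.75 × 295.3 = 221 kips.
Bolt shear governs: 120 kips.

120 kips (bolt shear governs)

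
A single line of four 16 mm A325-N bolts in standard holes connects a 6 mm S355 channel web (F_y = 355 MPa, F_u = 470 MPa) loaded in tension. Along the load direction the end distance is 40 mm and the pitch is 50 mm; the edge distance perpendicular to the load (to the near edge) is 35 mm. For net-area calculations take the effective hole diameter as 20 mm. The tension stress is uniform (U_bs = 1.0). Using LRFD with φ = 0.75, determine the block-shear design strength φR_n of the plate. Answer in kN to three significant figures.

Shear plane L_v = 40 + 3·50 = 190 mm; A_gv = 190 × 6 = 1140 mm².
A_nv = (190 − 3.5·20) × 6 = 720 mm².
A_nt = (35 − 0.5·20) × 6 = 150 mm².
0.6 F_u A_nv = 203 kN; 0.6 F_y A_gv = 242.8 kN → shear rupture governs the shear term.
R_n = 203 + 1.0 × 470 × 150 / 1000 = 273.5 kN.
Design strength φR_n = 0.75 × 273.5 = 205 kN.

205 kN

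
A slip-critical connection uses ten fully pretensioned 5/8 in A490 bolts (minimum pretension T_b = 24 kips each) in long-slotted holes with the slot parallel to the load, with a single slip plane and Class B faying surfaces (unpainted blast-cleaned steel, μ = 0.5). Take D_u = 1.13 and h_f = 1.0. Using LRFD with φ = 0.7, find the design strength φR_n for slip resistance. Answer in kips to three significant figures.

94.9 kips

R_n = μ · D_u · h_f · T_b · n_s · n_b = 0.5 × 1.13 × 1.0 × 24 × 1 × 10 = 135.6 kips.
Design strength φR_n = 0.7 × 135.6 = 94.9 kips.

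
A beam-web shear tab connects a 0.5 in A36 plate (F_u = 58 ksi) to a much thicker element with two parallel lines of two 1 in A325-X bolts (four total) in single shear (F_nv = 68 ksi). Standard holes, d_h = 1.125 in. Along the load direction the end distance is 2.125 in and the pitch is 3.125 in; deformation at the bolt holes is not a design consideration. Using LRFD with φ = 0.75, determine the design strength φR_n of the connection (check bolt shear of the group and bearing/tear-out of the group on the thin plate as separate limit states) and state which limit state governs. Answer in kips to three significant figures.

160 kips (bolt shear governs)

Bolt shear: A_b = π·1²/4 = 0.7854 in²; R_n = 68 × 0.7854 × 4 × 1 = 213.6 kips → 0.75 × 213.6 = 160 kips.
Bearing (1.5 l_c t F_u ≤ 3.0 d t F_u): upper limit = 3.0·1·0.5·58 = 87 kips.
  Edge l_c = 2.125 − 1.125/2 = 1.562 → r_n = 67.97 kips; interior l_c = 3.125 − 1.125 = 2 → r_n = 87 kips.
  R_n,bearing = 2·67.97 + 2·87 = 309.9 kips → 0.75 × 309.9 = 232 kips.
Bolt shear governs: 160 kips.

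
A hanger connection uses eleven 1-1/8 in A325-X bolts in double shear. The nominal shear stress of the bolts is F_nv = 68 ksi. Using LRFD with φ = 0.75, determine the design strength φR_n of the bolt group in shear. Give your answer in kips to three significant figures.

1120 kips

A_b = π × 1.125² / 4 = 0.994 in².
R_n = F_nv · A_b · n · n_s = 68 × 0.994 × 11 × 2 = 1487 kips.
Design strength φR_n = 0.75 × 1487 = 1120 kips.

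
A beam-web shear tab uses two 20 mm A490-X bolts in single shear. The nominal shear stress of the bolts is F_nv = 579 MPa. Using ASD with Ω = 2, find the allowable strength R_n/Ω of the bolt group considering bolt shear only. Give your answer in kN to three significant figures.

182 kN

A_b = π × 20² / 4 = 314.2 mm².
R_n = F_nv · A_b · n · n_s = 579 × 314.2 × 2 × 1 / 1000 = 363.8 kN.
Allowable strength R_n/Ω = 363.8 / 2 = 182 kN.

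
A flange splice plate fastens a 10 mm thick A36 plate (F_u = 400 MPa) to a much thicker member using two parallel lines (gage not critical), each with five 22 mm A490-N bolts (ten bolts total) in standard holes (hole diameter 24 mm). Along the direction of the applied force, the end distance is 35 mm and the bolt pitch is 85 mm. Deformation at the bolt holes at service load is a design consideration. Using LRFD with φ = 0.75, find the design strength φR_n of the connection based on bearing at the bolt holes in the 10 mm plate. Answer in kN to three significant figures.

1430 kN

Per bolt r_n = 1.2 l_c t F_u ≤ 2.4 d t F_u; upper limit = 2.4 × 22 × 10 × 400 / 1000 = 211.2 kN.
Edge bolt: l_c = 35 − 24/2 = 23 mm → 1.2 × 23 × 10 × 400 / 1000 = 110.4 → r_n = 110.4 kN.
Interior bolts: l_c = 85 − 24 = 61 mm → 1.2 × 61 × 10 × 400 / 1000 = 292.8 → r_n = 211.2 kN.
R_n = 2 × 110.4 + 8 × 211.2 = 1910 kN.
Design strength φR_n = 0.75 × 1910 = 1430 kN.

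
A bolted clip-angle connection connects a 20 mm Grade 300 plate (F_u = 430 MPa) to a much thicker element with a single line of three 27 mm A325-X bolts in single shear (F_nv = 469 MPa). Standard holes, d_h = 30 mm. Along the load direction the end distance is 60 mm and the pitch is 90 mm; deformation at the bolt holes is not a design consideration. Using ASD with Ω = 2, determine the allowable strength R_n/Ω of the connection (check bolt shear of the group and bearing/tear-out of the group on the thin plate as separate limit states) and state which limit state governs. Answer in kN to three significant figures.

Bolt shear: A_b = π·27²/4 = 572.6 mm²; R_n = 469 × 572.6 × 3 × 1 / 1000 = 805.6 kN → 805.6 / 2 = 403 kN.
Bearing (1.5 l_c t F_u ≤ 3.0 d t F_u): upper limit = 3.0·27·20·430 / 1000 = 696.6 kN.
  Edge l_c = 60 − 30/2 = 45 → r_n = 580.5 kN; interior l_c = 90 − 30 = 60 → r_n = 696.6 kN.
  R_n,bearing = 1·580.5 + 2·696.6 = 1974 kN → 1974 / 2 = 987 kN.
Bolt shear governs: 403 kN.

403 kN (bolt shear governs)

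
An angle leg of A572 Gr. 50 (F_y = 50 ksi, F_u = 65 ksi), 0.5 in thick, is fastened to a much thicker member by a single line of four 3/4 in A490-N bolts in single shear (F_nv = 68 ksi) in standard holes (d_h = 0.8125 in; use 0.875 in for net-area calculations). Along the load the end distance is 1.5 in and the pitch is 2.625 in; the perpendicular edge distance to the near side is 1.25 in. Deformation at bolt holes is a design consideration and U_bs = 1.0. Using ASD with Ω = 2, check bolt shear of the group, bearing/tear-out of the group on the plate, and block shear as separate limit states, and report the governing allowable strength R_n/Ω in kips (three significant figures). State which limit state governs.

60.1 kips (bolt shear governs)

Bolt shear: A_b = π·0.75²/4 = 0.4418 in²; R_n = 68 × 0.4418 × 4 × 1 = 120.2 kips → 120.2 / 2 = 60.1 kips.
Bearing: edge l_c = 1.094, r_n = 42.66 kips; interior l_c = 1.812, r_n = 58.5 kips; R_n = 42.66 + 3·58.5 = 218.2 kips → 109 kips.
Block shear: A_gv = 4.688, A_nv = 3.156, A_nt = 0.4062 in²; R_n = min(0.6F_uA_nv, 0.6F_yA_gv) + U_bs·F_u·A_nt = 149.5 kips → 74.8 kips.
Bolt shear governs: 60.1 kips.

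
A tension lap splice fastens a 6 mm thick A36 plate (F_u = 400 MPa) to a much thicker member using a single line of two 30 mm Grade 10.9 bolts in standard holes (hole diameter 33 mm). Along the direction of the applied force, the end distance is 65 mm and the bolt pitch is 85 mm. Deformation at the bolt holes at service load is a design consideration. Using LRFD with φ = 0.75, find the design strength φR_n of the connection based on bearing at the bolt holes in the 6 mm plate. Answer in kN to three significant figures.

217 kN

Per bolt r_n = 1.2 l_c t F_u ≤ 2.4 d t F_u; upper limit = 2.4 × 30 × 6 × 400 / 1000 = 172.8 kN.
Edge bolt: l_c = 65 − 33/2 = 48.5 mm → 1.2 × 48.5 × 6 × 400 / 1000 = 139.7 → r_n = 139.7 kN.
Interior bolts: l_c = 85 − 33 = 52 mm → 1.2 × 52 × 6 × 400 / 1000 = 149.8 → r_n = 149.8 kN.
R_n = 1 × 139.7 + 1 × 149.8 = 289.4 kN.
Design strength φR_n = 0.75 × 289.4 = 217 kN.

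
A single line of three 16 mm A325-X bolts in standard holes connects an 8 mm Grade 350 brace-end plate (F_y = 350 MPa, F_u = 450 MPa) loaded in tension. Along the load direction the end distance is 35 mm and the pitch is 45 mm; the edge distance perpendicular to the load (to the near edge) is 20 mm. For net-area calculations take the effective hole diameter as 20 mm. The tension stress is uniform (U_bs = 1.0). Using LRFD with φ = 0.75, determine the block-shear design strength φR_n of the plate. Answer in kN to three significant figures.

148 kN

Shear plane L_v = 35 + 2·45 = 125 mm; A_gv = 125 × 8 = 1000 mm².
A_nv = (125 − 2.5·20) × 8 = 600 mm².
A_nt = (20 − 0.5·20) × 8 = 80 mm².
0.6 F_u A_nv = 162 kN; 0.6 F_y A_gv = 210 kN → shear rupture governs the shear term.
R_n = 162 + 1.0 × 450 × 80 / 1000 = 198 kN.
Design strength φR_n = 0.75 × 198 = 148 kN.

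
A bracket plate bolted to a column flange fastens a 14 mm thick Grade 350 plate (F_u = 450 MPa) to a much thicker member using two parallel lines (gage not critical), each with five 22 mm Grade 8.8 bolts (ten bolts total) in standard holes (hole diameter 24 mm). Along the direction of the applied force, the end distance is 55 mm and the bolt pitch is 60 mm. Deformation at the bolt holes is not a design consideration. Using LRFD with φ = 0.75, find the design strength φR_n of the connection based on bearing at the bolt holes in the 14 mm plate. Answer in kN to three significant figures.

Per bolt r_n = 1.5 l_c t F_u ≤ 3.0 d t F_u; upper limit = 3.0 × 22 × 14 × 450 / 1000 = 415.8 kN.
Edge bolt: l_c = 55 − 24/2 = 43 mm → 1.5 × 43 × 14 × 450 / 1000 = 406.4 → r_n = 406.4 kN.
Interior bolts: l_c = 60 − 24 = 36 mm → 1.5 × 36 × 14 × 450 / 1000 = 340.2 → r_n = 340.2 kN.
R_n = 2 × 406.4 + 8 × 340.2 = 3534 kN.
Design strength φR_n = 0.75 × 3534 = 2650 kN.

2650 kN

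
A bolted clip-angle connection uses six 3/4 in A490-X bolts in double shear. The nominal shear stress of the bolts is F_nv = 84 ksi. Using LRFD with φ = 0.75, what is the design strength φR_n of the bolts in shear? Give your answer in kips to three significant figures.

A_b = π × 0.75² / 4 = 0.4418 in².
R_n = F_nv · A_b · n · n_s = 84 × 0.4418 × 6 × 2 = 445.3 kips.
Design strength φR_n = 0.75 × 445.3 = 334 kips.

334 kips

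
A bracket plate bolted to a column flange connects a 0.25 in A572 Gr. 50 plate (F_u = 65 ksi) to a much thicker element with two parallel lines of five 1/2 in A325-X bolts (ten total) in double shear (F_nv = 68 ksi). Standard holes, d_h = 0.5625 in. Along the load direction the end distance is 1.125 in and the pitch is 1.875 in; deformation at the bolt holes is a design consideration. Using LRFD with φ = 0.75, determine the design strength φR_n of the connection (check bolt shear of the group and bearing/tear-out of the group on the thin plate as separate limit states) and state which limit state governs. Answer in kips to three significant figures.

Bolt shear: A_b = π·0.5²/4 = 0.1963 in²; R_n = 68 × 0.1963 × 10 × 2 = 267 kips → 0.75 × 267 = 200 kips.
Bearing (1.2 l_c t F_u ≤ 2.4 d t F_u): upper limit = 2.4·0.5·0.25·65 = 19.5 kips.
  Edge l_c = 1.125 − 0.5625/2 = 0.8438 → r_n = 16.45 kips; interior l_c = 1.875 − 0.5625 = 1.312 → r_n = 19.5 kips.
  R_n,bearing = 2·16.45 + 8·19.5 = 188.9 kips → 0.75 × 188.9 = 142 kips.
Bearing governs: 142 kips.

142 kips (bearing governs)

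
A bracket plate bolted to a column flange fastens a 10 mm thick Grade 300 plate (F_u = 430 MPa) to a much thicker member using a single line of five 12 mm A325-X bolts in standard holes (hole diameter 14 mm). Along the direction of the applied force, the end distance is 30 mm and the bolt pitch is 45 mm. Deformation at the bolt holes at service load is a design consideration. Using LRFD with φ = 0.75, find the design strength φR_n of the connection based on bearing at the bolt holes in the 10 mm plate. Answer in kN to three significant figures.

461 kN

Per bolt r_n = 1.2 l_c t F_u ≤ 2.4 d t F_u; upper limit = 2.4 × 12 × 10 × 430 / 1000 = 123.8 kN.
Edge bolt: l_c = 30 − 14/2 = 23 mm → 1.2 × 23 × 10 × 430 / 1000 = 118.7 → r_n = 118.7 kN.
Interior bolts: l_c = 45 − 14 = 31 mm → 1.2 × 31 × 10 × 430 / 1000 = 160 → r_n = 123.8 kN.
R_n = 1 × 118.7 + 4 × 123.8 = 614 kN.
Design strength φR_n = 0.75 × 614 = 461 kN.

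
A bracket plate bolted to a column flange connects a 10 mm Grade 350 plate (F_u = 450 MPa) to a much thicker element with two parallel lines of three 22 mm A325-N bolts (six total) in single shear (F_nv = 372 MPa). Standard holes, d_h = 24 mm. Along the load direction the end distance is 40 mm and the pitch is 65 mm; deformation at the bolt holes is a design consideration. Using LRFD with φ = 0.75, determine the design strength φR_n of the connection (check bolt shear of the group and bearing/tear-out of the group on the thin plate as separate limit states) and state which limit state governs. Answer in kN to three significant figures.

Bolt shear: A_b = π·22²/4 = 380.1 mm²; R_n = 372 × 380.1 × 6 × 1 / 1000 = 848.5 kN → 0.75 × 848.5 = 636 kN.
Bearing (1.2 l_c t F_u ≤ 2.4 d t F_u): upper limit = 2.4·22·10·450 / 1000 = 237.6 kN.
  Edge l_c = 40 − 24/2 = 28 → r_n = 151.2 kN; interior l_c = 65 − 24 = 41 → r_n = 221.4 kN.
  R_n,bearing = 2·151.2 + 4·221.4 = 1188 kN → 0.75 × 1188 = 891 kN.
Bolt shear governs: 636 kN.

636 kN (bolt shear governs)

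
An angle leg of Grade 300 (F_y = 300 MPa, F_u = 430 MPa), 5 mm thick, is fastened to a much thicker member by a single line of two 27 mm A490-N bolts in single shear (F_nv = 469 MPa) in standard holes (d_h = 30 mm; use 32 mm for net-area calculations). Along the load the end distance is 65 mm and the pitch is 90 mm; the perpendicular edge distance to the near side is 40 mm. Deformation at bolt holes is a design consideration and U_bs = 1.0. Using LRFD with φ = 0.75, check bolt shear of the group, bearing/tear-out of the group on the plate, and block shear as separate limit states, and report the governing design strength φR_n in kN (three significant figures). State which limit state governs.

Bolt shear: A_b = π·27²/4 = 572.6 mm²; R_n = 469 × 572.6 × 2 × 1 / 1000 = 537.1 kN → 0.75 × 537.1 = 403 kN.
Bearing: edge l_c = 50, r_n = 129 kN; interior l_c = 60, r_n = 139.3 kN; R_n = 129 + 1·139.3 = 268.3 kN → 201 kN.
Block shear: A_gv = 775, A_nv = 535, A_nt = 120 mm²; R_n = min(0.6F_uA_nv, 0.6F_yA_gv) + U_bs·F_u·A_nt = 189.6 kN → 142 kN.
Block shear governs: 142 kN.

142 kN (block shear governs)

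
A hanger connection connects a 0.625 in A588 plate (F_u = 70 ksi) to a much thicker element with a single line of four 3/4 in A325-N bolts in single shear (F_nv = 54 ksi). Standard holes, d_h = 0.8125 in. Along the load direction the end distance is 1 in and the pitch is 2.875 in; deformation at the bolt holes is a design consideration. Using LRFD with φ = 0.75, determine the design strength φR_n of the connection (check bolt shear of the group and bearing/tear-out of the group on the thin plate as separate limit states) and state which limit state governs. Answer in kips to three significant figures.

Bolt shear: A_b = π·0.75²/4 = 0.4418 in²; R_n = 54 × 0.4418 × 4 × 1 = 95.43 kips → 0.75 × 95.43 = 71.6 kips.
Bearing (1.2 l_c t F_u ≤ 2.4 d t F_u): upper limit = 2.4·0.75·0.625·70 = 78.75 kips.
  Edge l_c = 1 − 0.8125/2 = 0.5938 → r_n = 31.17 kips; interior l_c = 2.875 − 0.8125 = 2.062 → r_n = 78.75 kips.
  R_n,bearing = 1·31.17 + 3·78.75 = 267.4 kips → 0.75 × 267.4 = 201 kips.
Bolt shear governs: 71.6 kips.

71.6 kips (bolt shear governs)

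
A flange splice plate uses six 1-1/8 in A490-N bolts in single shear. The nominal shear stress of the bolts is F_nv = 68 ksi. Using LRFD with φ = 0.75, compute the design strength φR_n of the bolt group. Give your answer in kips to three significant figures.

304 kips

A_b = π × 1.125² / 4 = 0.994 in².
R_n = F_nv · A_b · n · n_s = 68 × 0.994 × 6 × 1 = 405.6 kips.
Design strength φR_n = 0.75 × 405.6 = 304 kips.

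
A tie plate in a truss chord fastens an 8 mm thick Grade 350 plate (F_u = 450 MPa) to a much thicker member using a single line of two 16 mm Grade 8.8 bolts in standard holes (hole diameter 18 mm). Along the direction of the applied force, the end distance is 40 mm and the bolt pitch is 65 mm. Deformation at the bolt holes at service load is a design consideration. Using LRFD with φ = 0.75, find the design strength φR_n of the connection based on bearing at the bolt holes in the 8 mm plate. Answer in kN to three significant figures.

204 kN

Per bolt r_n = 1.2 l_c t F_u ≤ 2.4 d t F_u; upper limit = 2.4 × 16 × 8 × 450 / 1000 = 138.2 kN.
Edge bolt: l_c = 40 − 18/2 = 31 mm → 1.2 × 31 × 8 × 450 / 1000 = 133.9 → r_n = 133.9 kN.
Interior bolts: l_c = 65 − 18 = 47 mm → 1.2 × 47 × 8 × 450 / 1000 = 203 → r_n = 138.2 kN.
R_n = 1 × 133.9 + 1 × 138.2 = 272.2 kN.
Design strength φR_n = 0.75 × 272.2 = 204 kN.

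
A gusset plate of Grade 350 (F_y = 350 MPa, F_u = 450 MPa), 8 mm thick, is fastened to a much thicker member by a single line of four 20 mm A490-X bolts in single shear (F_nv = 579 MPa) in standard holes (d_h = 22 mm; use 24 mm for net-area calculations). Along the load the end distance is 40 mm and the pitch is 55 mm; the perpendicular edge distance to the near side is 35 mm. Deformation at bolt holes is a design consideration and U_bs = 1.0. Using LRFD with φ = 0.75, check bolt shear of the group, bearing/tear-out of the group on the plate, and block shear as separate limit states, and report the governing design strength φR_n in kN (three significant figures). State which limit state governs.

258 kN (block shear governs)

Bolt shear: A_b = π·20²/4 = 314.2 mm²; R_n = 579 × 314.2 × 4 × 1 / 1000 = 727.6 kN → 0.75 × 727.6 = 546 kN.
Bearing: edge l_c = 29, r_n = 125.3 kN; interior l_c = 33, r_n = 142.6 kN; R_n = 125.3 + 3·142.6 = 553 kN → 415 kN.
Block shear: A_gv = 1640, A_nv = 968, A_nt = 184 mm²; R_n = min(0.6F_uA_nv, 0.6F_yA_gv) + U_bs·F_u·A_nt = 344.2 kN → 258 kN.
Block shear governs: 258 kN.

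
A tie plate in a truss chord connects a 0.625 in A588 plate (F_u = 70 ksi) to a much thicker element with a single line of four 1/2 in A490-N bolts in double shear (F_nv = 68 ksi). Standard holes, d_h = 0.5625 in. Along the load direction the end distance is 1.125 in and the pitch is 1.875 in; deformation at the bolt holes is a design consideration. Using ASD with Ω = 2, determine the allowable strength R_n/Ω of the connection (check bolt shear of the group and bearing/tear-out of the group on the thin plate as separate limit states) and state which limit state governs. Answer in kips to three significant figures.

53.4 kips (bolt shear governs)

Bolt shear: A_b = π·0.5²/4 = 0.1963 in²; R_n = 68 × 0.1963 × 4 × 2 = 106.8 kips → 106.8 / 2 = 53.4 kips.
Bearing (1.2 l_c t F_u ≤ 2.4 d t F_u): upper limit = 2.4·0.5·0.625·70 = 52.5 kips.
  Edge l_c = 1.125 − 0.5625/2 = 0.8438 → r_n = 44.3 kips; interior l_c = 1.875 − 0.5625 = 1.312 → r_n = 52.5 kips.
  R_n,bearing = 1·44.3 + 3·52.5 = 201.8 kips → 201.8 / 2 = 101 kips.
Bolt shear governs: 53.4 kips.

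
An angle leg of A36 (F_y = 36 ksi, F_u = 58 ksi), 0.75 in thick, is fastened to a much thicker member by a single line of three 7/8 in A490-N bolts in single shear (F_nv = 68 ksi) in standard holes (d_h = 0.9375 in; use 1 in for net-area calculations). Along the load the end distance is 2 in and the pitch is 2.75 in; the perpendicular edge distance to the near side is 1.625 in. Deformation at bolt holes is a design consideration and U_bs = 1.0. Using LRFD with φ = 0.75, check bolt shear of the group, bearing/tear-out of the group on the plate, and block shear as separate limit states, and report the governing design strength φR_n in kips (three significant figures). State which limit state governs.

92 kips (bolt shear governs)

Bolt shear: A_b = π·0.875²/4 = 0.6013 in²; R_n = 68 × 0.6013 × 3 × 1 = 122.7 kips → 0.75 × 122.7 = 92 kips.
Bearing: edge l_c = 1.531, r_n = 79.93 kips; interior l_c = 1.812, r_n = 91.35 kips; R_n = 79.93 + 2·91.35 = 262.6 kips → 197 kips.
Block shear: A_gv = 5.625, A_nv = 3.75, A_nt = 0.8438 in²; R_n = min(0.6F_uA_nv, 0.6F_yA_gv) + U_bs·F_u·A_nt = 170.4 kips → 128 kips.
Bolt shear governs: 92 kips.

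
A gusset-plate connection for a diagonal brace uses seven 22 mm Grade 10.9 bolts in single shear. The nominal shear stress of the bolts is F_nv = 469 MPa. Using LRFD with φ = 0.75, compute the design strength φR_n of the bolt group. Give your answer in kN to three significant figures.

A_b = π × 22² / 4 = 380.1 mm².
R_n = F_nv · A_b · n · n_s = 469 × 380.1 × 7 × 1 / 1000 = 1248 kN.
Design strength φR_n = 0.75 × 1248 = 936 kN.

936 kN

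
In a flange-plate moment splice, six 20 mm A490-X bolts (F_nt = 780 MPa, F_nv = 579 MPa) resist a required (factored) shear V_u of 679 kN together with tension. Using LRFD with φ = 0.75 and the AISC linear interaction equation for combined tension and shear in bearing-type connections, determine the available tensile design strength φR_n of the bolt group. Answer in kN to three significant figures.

A_b = π·20²/4 = 314.2 mm²; f_rv = 679 × 1000 / (6 × 314.2) = 360.2 MPa.
F'_nt = 1.3 F_nt − (F_nt / φF_nv) f_rv = 1.3·780 − (780/(0.75·579))·360.2 = 367 MPa, capped at F_nt → F'_nt = 367 MPa.
R_n = F'_nt · A_b · n = 367 × 314.2 × 6 / 1000 = 691.7 kN.
Design strength φR_n = 0.75 × 691.7 = 519 kN.

519 kN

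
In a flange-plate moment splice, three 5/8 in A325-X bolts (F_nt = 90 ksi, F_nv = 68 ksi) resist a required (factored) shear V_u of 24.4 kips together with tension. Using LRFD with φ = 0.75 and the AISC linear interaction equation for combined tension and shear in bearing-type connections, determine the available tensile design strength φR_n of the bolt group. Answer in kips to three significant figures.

48.5 kips

A_b = π·0.625²/4 = 0.3068 in²; f_rv = 24.4 / (3 × 0.3068) = 26.51 ksi.
F'_nt = 1.3 F_nt − (F_nt / φF_nv) f_rv = 1.3·90 − (90/(0.75·68))·26.51 = 70.22 ksi, capped at F_nt → F'_nt = 70.22 ksi.
R_n = F'_nt · A_b · n = 70.22 × 0.3068 × 3 = 64.63 kips.
Design strength φR_n = 0.75 × 64.63 = 48.5 kips.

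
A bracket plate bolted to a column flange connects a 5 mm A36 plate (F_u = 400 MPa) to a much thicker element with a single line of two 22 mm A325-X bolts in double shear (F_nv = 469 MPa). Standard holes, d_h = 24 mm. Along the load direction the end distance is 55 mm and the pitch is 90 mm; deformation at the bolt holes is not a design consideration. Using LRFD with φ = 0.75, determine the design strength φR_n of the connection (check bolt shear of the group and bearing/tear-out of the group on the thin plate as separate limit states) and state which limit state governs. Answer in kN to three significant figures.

Bolt shear: A_b = π·22²/4 = 380.1 mm²; R_n = 469 × 380.1 × 2 × 2 / 1000 = 713.1 kN → 0.75 × 713.1 = 535 kN.
Bearing (1.5 l_c t F_u ≤ 3.0 d t F_u): upper limit = 3.0·22·5·400 / 1000 = 132 kN.
  Edge l_c = 55 − 24/2 = 43 → r_n = 129 kN; interior l_c = 90 − 24 = 66 → r_n = 132 kN.
  R_n,bearing = 1·129 + 1·132 = 261 kN → 0.75 × 261 = 196 kN.
Bearing governs: 196 kN.

196 kN (bearing governs)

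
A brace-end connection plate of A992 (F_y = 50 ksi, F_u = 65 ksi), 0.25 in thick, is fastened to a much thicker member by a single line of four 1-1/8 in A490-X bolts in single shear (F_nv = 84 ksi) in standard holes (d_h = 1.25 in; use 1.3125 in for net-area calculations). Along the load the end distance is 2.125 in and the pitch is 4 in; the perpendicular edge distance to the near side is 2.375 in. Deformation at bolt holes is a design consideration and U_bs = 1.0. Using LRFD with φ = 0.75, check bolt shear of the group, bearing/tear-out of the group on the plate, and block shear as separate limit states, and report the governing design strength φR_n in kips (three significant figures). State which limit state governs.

Bolt shear: A_b = π·1.125²/4 = 0.994 in²; R_n = 84 × 0.994 × 4 × 1 = 334 kips → 0.75 × 334 = 250 kips.
Bearing: edge l_c = 1.5, r_n = 29.25 kips; interior l_c = 2.75, r_n = 43.87 kips; R_n = 29.25 + 3·43.87 = 160.9 kips → 121 kips.
Block shear: A_gv = 3.531, A_nv = 2.383, A_nt = 0.4297 in²; R_n = min(0.6F_uA_nv, 0.6F_yA_gv) + U_bs·F_u·A_nt = 120.9 kips → 90.6 kips.
Block shear governs: 90.6 kips.

90.6 kips (block shear governs)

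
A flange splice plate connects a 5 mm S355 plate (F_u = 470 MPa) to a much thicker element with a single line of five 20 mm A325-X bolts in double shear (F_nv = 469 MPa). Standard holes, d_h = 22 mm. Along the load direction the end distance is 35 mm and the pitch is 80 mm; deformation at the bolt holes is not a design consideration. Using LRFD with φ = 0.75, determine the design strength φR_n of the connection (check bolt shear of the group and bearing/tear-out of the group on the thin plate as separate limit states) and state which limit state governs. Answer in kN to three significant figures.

Bolt shear: A_b = π·20²/4 = 314.2 mm²; R_n = 469 × 314.2 × 5 × 2 / 1000 = 1473 kN → 0.75 × 1473 = 1110 kN.
Bearing (1.5 l_c t F_u ≤ 3.0 d t F_u): upper limit = 3.0·20·5·470 / 1000 = 141 kN.
  Edge l_c = 35 − 22/2 = 24 → r_n = 84.6 kN; interior l_c = 80 − 22 = 58 → r_n = 141 kN.
  R_n,bearing = 1·84.6 + 4·141 = 648.6 kN → 0.75 × 648.6 = 486 kN.
Bearing governs: 486 kN.

486 kN (bearing governs)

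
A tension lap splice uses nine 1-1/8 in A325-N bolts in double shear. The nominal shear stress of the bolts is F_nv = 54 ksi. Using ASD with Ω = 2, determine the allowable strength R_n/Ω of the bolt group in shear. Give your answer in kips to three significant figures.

483 kips

A_b = π × 1.125² / 4 = 0.994 in².
R_n = F_nv · A_b · n · n_s = 54 × 0.994 × 9 × 2 = 966.2 kips.
Allowable strength R_n/Ω = 966.2 / 2 = 483 kips.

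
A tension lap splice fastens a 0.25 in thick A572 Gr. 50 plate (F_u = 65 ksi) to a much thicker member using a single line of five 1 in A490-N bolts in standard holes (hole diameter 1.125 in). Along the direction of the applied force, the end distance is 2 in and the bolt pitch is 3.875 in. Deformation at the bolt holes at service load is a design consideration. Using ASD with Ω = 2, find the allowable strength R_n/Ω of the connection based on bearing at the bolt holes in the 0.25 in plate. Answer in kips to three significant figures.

92 kips

Per bolt r_n = 1.2 l_c t F_u ≤ 2.4 d t F_u; upper limit = 2.4 × 1 × 0.25 × 65 = 39 kips.
Edge bolt: l_c = 2 − 1.125/2 = 1.438 in → 1.2 × 1.438 × 0.25 × 65 = 28.03 → r_n = 28.03 kips.
Interior bolts: l_c = 3.875 − 1.125 = 2.75 in → 1.2 × 2.75 × 0.25 × 65 = 53.62 → r_n = 39 kips.
R_n = 1 × 28.03 + 4 × 39 = 184 kips.
Allowable strength R_n/Ω = 184 / 2 = 92 kips.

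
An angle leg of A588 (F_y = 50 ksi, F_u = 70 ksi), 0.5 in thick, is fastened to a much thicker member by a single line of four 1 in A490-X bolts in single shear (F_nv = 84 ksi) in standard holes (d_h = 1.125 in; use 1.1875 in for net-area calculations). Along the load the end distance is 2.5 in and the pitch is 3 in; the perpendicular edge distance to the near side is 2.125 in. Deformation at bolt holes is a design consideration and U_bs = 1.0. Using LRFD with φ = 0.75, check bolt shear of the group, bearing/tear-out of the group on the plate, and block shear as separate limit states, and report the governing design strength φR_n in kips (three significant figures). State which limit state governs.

Bolt shear: A_b = π·1²/4 = 0.7854 in²; R_n = 84 × 0.7854 × 4 × 1 = 263.9 kips → 0.75 × 263.9 = 198 kips.
Bearing: edge l_c = 1.938, r_n = 81.37 kips; interior l_c = 1.875, r_n = 78.75 kips; R_n = 81.37 + 3·78.75 = 317.6 kips → 238 kips.
Block shear: A_gv = 5.75, A_nv = 3.672, A_nt = 0.7656 in²; R_n = min(0.6F_uA_nv, 0.6F_yA_gv) + U_bs·F_u·A_nt = 207.8 kips → 156 kips.
Block shear governs: 156 kips.

156 kips (block shear governs)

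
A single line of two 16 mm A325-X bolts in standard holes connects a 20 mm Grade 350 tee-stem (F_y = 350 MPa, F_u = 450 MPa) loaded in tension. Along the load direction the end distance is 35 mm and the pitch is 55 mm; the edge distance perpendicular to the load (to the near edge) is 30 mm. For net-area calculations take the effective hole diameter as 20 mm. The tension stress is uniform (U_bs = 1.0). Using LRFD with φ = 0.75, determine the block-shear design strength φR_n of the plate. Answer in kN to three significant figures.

Shear plane L_v = 35 + 1·55 = 90 mm; A_gv = 90 × 20 = 1800 mm².
A_nv = (90 − 1.5·20) × 20 = 1200 mm².
A_nt = (30 − 0.5·20) × 20 = 400 mm².
0.6 F_u A_nv = 324 kN; 0.6 F_y A_gv = 378 kN → shear rupture governs the shear term.
R_n = 324 + 1.0 × 450 × 400 / 1000 = 504 kN.
Design strength φR_n = 0.75 × 504 = 378 kN.

378 kN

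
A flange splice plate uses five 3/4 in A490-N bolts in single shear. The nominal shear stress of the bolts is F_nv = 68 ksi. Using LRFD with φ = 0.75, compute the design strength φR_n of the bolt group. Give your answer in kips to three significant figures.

113 kips

A_b = π × 0.75² / 4 = 0.4418 in².
R_n = F_nv · A_b · n · n_s = 68 × 0.4418 × 5 × 1 = 150.2 kips.
Design strength φR_n = 0.75 × 150.2 = 113 kips.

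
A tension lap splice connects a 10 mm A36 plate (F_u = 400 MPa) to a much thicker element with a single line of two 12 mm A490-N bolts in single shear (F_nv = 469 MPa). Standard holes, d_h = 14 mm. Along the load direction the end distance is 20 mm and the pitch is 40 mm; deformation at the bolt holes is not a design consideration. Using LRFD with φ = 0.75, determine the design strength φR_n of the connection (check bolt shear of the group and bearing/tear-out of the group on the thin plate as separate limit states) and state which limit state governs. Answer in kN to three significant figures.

79.6 kN (bolt shear governs)

Bolt shear: A_b = π·12²/4 = 113.1 mm²; R_n = 469 × 113.1 × 2 × 1 / 1000 = 106.1 kN → 0.75 × 106.1 = 79.6 kN.
Bearing (1.5 l_c t F_u ≤ 3.0 d t F_u): upper limit = 3.0·12·10·400 / 1000 = 144 kN.
  Edge l_c = 20 − 14/2 = 13 → r_n = 78 kN; interior l_c = 40 − 14 = 26 → r_n = 144 kN.
  R_n,bearing = 1·78 + 1·144 = 222 kN → 0.75 × 222 = 166 kN.
Bolt shear governs: 79.6 kN.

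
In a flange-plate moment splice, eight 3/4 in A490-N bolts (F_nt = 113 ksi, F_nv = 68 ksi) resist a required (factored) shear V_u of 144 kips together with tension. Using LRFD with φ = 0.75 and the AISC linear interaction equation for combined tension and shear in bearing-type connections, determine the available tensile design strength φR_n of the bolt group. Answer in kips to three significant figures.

150 kips

A_b = π·0.75²/4 = 0.4418 in²; f_rv = 144 / (8 × 0.4418) = 40.74 ksi.
F'_nt = 1.3 F_nt − (F_nt / φF_nv) f_rv = 1.3·113 − (113/(0.75·68))·40.74 = 56.62 ksi, capped at F_nt → F'_nt = 56.62 ksi.
R_n = F'_nt · A_b · n = 56.62 × 0.4418 × 8 = 200.1 kips.
Design strength φR_n = 0.75 × 200.1 = 150 kips.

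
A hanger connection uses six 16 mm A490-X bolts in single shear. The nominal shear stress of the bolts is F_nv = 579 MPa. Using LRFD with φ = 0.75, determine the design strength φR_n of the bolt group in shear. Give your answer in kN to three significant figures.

524 kN

A_b = π × 16² / 4 = 201.1 mm².
R_n = F_nv · A_b · n · n_s = 579 × 201.1 × 6 × 1 / 1000 = 698.5 kN.
Design strength φR_n = 0.75 × 698.5 = 524 kN.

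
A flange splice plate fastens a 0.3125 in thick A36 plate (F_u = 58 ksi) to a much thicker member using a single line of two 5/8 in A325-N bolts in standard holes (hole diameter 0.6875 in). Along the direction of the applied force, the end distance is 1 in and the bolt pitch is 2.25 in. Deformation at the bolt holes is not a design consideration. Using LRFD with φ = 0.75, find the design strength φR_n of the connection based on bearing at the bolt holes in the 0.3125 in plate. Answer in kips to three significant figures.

Per bolt r_n = 1.5 l_c t F_u ≤ 3.0 d t F_u; upper limit = 3.0 × 0.625 × 0.3125 × 58 = 33.98 kips.
Edge bolt: l_c = 1 − 0.6875/2 = 0.6562 in → 1.5 × 0.6562 × 0.3125 × 58 = 17.84 → r_n = 17.84 kips.
Interior bolts: l_c = 2.25 − 0.6875 = 1.562 in → 1.5 × 1.562 × 0.3125 × 58 = 42.48 → r_n = 33.98 kips.
R_n = 1 × 17.84 + 1 × 33.98 = 51.83 kips.
Design strength φR_n = 0.75 × 51.83 = 38.9 kips.

38.9 kips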